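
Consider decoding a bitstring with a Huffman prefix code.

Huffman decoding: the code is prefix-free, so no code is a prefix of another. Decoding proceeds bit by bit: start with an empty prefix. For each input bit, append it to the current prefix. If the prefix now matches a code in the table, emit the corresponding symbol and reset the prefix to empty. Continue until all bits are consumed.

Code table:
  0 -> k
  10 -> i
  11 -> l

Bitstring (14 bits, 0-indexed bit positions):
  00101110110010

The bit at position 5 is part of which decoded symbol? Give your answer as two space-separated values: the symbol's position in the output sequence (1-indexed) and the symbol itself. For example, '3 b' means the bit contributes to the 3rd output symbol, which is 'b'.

Bit 0: prefix='0' -> emit 'k', reset
Bit 1: prefix='0' -> emit 'k', reset
Bit 2: prefix='1' (no match yet)
Bit 3: prefix='10' -> emit 'i', reset
Bit 4: prefix='1' (no match yet)
Bit 5: prefix='11' -> emit 'l', reset
Bit 6: prefix='1' (no match yet)
Bit 7: prefix='10' -> emit 'i', reset
Bit 8: prefix='1' (no match yet)
Bit 9: prefix='11' -> emit 'l', reset

Answer: 4 l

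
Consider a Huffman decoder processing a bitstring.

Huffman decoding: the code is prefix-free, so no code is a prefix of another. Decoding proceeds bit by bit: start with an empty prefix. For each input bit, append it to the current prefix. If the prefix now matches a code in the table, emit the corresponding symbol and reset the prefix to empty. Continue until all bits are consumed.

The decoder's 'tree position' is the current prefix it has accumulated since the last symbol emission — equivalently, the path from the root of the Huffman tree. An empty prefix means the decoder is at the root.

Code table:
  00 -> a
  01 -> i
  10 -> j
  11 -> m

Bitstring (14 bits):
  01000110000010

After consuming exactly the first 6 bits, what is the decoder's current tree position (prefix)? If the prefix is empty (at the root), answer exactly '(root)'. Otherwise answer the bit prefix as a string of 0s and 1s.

Answer: (root)

Derivation:
Bit 0: prefix='0' (no match yet)
Bit 1: prefix='01' -> emit 'i', reset
Bit 2: prefix='0' (no match yet)
Bit 3: prefix='00' -> emit 'a', reset
Bit 4: prefix='0' (no match yet)
Bit 5: prefix='01' -> emit 'i', reset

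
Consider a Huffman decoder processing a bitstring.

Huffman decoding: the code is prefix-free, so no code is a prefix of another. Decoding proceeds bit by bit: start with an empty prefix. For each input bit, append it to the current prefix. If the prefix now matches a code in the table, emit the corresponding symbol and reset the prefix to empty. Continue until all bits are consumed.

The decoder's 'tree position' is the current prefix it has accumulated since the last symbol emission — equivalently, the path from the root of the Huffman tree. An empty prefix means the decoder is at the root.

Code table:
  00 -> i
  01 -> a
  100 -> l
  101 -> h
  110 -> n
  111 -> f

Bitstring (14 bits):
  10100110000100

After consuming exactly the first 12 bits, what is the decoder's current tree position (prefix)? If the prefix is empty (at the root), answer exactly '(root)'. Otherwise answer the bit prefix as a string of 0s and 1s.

Bit 0: prefix='1' (no match yet)
Bit 1: prefix='10' (no match yet)
Bit 2: prefix='101' -> emit 'h', reset
Bit 3: prefix='0' (no match yet)
Bit 4: prefix='00' -> emit 'i', reset
Bit 5: prefix='1' (no match yet)
Bit 6: prefix='11' (no match yet)
Bit 7: prefix='110' -> emit 'n', reset
Bit 8: prefix='0' (no match yet)
Bit 9: prefix='00' -> emit 'i', reset
Bit 10: prefix='0' (no match yet)
Bit 11: prefix='01' -> emit 'a', reset

Answer: (root)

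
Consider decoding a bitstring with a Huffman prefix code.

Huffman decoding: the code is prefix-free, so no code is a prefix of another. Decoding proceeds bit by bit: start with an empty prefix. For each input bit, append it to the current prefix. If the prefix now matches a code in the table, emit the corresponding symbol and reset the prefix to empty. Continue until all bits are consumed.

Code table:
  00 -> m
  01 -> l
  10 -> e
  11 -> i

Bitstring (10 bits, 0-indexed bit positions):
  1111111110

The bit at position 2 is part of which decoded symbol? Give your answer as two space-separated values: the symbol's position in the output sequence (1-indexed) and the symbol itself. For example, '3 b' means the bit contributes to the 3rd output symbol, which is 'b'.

Answer: 2 i

Derivation:
Bit 0: prefix='1' (no match yet)
Bit 1: prefix='11' -> emit 'i', reset
Bit 2: prefix='1' (no match yet)
Bit 3: prefix='11' -> emit 'i', reset
Bit 4: prefix='1' (no match yet)
Bit 5: prefix='11' -> emit 'i', reset
Bit 6: prefix='1' (no match yet)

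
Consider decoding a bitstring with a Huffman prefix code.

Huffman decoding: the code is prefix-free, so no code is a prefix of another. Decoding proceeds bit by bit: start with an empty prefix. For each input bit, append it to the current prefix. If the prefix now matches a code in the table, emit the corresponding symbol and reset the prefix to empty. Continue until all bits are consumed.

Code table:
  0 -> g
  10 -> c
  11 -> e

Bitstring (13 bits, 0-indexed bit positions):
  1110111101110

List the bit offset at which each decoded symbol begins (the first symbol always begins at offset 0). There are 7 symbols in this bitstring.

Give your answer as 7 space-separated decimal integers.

Bit 0: prefix='1' (no match yet)
Bit 1: prefix='11' -> emit 'e', reset
Bit 2: prefix='1' (no match yet)
Bit 3: prefix='10' -> emit 'c', reset
Bit 4: prefix='1' (no match yet)
Bit 5: prefix='11' -> emit 'e', reset
Bit 6: prefix='1' (no match yet)
Bit 7: prefix='11' -> emit 'e', reset
Bit 8: prefix='0' -> emit 'g', reset
Bit 9: prefix='1' (no match yet)
Bit 10: prefix='11' -> emit 'e', reset
Bit 11: prefix='1' (no match yet)
Bit 12: prefix='10' -> emit 'c', reset

Answer: 0 2 4 6 8 9 11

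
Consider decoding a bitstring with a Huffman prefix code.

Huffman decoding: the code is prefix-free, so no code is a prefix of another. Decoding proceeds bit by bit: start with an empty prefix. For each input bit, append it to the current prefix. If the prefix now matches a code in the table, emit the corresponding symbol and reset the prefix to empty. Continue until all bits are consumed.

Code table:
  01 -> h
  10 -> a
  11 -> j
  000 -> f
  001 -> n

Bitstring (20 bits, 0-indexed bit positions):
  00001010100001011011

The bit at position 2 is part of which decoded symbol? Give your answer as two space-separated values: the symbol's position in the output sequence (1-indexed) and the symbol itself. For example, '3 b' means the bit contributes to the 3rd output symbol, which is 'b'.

Bit 0: prefix='0' (no match yet)
Bit 1: prefix='00' (no match yet)
Bit 2: prefix='000' -> emit 'f', reset
Bit 3: prefix='0' (no match yet)
Bit 4: prefix='01' -> emit 'h', reset
Bit 5: prefix='0' (no match yet)
Bit 6: prefix='01' -> emit 'h', reset

Answer: 1 f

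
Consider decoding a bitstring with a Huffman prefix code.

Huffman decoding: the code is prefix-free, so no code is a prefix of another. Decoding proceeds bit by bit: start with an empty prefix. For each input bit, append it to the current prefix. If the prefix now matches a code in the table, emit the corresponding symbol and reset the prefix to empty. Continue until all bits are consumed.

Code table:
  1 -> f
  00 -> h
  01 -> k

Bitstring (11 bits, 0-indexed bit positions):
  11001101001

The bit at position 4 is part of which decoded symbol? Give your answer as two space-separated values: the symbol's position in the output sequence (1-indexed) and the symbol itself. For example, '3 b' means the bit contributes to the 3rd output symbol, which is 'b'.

Bit 0: prefix='1' -> emit 'f', reset
Bit 1: prefix='1' -> emit 'f', reset
Bit 2: prefix='0' (no match yet)
Bit 3: prefix='00' -> emit 'h', reset
Bit 4: prefix='1' -> emit 'f', reset
Bit 5: prefix='1' -> emit 'f', reset
Bit 6: prefix='0' (no match yet)
Bit 7: prefix='01' -> emit 'k', reset
Bit 8: prefix='0' (no match yet)

Answer: 4 f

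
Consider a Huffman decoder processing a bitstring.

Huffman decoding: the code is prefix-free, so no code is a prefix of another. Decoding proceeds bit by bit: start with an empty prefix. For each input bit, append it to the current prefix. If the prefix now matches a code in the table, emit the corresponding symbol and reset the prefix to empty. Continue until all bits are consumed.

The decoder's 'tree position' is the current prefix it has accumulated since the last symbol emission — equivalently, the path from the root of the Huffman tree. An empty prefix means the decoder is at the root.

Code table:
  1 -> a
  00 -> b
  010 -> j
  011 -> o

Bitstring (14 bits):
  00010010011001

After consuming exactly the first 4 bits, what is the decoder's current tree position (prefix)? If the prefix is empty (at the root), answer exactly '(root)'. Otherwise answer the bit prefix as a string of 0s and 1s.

Answer: 01

Derivation:
Bit 0: prefix='0' (no match yet)
Bit 1: prefix='00' -> emit 'b', reset
Bit 2: prefix='0' (no match yet)
Bit 3: prefix='01' (no match yet)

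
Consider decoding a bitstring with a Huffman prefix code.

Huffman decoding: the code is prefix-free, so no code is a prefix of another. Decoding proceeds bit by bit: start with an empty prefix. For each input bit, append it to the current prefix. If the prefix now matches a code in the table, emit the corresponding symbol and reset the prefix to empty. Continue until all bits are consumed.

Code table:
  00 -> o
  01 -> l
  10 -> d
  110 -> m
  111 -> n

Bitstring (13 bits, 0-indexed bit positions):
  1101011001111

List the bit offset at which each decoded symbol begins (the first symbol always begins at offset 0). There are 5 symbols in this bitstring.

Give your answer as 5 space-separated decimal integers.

Answer: 0 3 5 8 10

Derivation:
Bit 0: prefix='1' (no match yet)
Bit 1: prefix='11' (no match yet)
Bit 2: prefix='110' -> emit 'm', reset
Bit 3: prefix='1' (no match yet)
Bit 4: prefix='10' -> emit 'd', reset
Bit 5: prefix='1' (no match yet)
Bit 6: prefix='11' (no match yet)
Bit 7: prefix='110' -> emit 'm', reset
Bit 8: prefix='0' (no match yet)
Bit 9: prefix='01' -> emit 'l', reset
Bit 10: prefix='1' (no match yet)
Bit 11: prefix='11' (no match yet)
Bit 12: prefix='111' -> emit 'n', reset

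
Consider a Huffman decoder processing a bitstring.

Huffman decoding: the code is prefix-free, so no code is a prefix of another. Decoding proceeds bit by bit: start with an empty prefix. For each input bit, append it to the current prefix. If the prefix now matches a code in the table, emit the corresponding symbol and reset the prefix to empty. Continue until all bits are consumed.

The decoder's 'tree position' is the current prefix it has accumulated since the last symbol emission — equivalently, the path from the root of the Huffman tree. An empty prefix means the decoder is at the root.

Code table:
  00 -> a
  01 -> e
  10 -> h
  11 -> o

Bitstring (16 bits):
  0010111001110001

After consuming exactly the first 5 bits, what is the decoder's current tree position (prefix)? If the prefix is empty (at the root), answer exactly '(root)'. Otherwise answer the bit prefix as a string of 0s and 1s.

Bit 0: prefix='0' (no match yet)
Bit 1: prefix='00' -> emit 'a', reset
Bit 2: prefix='1' (no match yet)
Bit 3: prefix='10' -> emit 'h', reset
Bit 4: prefix='1' (no match yet)

Answer: 1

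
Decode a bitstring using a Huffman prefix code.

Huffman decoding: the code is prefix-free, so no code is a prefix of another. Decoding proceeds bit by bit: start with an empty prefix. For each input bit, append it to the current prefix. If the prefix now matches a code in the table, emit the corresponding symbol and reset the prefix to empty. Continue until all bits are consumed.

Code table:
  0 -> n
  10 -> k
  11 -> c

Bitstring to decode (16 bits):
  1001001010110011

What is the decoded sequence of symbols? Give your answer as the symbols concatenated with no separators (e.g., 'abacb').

Bit 0: prefix='1' (no match yet)
Bit 1: prefix='10' -> emit 'k', reset
Bit 2: prefix='0' -> emit 'n', reset
Bit 3: prefix='1' (no match yet)
Bit 4: prefix='10' -> emit 'k', reset
Bit 5: prefix='0' -> emit 'n', reset
Bit 6: prefix='1' (no match yet)
Bit 7: prefix='10' -> emit 'k', reset
Bit 8: prefix='1' (no match yet)
Bit 9: prefix='10' -> emit 'k', reset
Bit 10: prefix='1' (no match yet)
Bit 11: prefix='11' -> emit 'c', reset
Bit 12: prefix='0' -> emit 'n', reset
Bit 13: prefix='0' -> emit 'n', reset
Bit 14: prefix='1' (no match yet)
Bit 15: prefix='11' -> emit 'c', reset

Answer: knknkkcnnc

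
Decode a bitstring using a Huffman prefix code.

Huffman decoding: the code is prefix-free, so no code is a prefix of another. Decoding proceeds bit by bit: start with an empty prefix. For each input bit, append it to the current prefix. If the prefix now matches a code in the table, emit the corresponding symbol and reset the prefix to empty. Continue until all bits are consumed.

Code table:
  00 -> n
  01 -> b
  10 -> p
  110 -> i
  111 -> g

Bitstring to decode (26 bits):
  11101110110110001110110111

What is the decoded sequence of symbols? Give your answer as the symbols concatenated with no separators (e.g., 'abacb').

Answer: gbiiingbpg

Derivation:
Bit 0: prefix='1' (no match yet)
Bit 1: prefix='11' (no match yet)
Bit 2: prefix='111' -> emit 'g', reset
Bit 3: prefix='0' (no match yet)
Bit 4: prefix='01' -> emit 'b', reset
Bit 5: prefix='1' (no match yet)
Bit 6: prefix='11' (no match yet)
Bit 7: prefix='110' -> emit 'i', reset
Bit 8: prefix='1' (no match yet)
Bit 9: prefix='11' (no match yet)
Bit 10: prefix='110' -> emit 'i', reset
Bit 11: prefix='1' (no match yet)
Bit 12: prefix='11' (no match yet)
Bit 13: prefix='110' -> emit 'i', reset
Bit 14: prefix='0' (no match yet)
Bit 15: prefix='00' -> emit 'n', reset
Bit 16: prefix='1' (no match yet)
Bit 17: prefix='11' (no match yet)
Bit 18: prefix='111' -> emit 'g', reset
Bit 19: prefix='0' (no match yet)
Bit 20: prefix='01' -> emit 'b', reset
Bit 21: prefix='1' (no match yet)
Bit 22: prefix='10' -> emit 'p', reset
Bit 23: prefix='1' (no match yet)
Bit 24: prefix='11' (no match yet)
Bit 25: prefix='111' -> emit 'g', reset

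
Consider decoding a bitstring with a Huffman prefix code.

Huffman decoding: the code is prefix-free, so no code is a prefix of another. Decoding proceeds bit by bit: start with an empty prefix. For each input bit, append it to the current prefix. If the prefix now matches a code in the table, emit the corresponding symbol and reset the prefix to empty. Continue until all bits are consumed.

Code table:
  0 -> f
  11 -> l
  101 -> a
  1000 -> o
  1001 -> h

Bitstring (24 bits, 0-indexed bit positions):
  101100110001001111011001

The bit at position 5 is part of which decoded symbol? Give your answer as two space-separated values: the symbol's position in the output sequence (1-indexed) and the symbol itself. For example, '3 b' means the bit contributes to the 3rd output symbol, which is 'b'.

Answer: 2 h

Derivation:
Bit 0: prefix='1' (no match yet)
Bit 1: prefix='10' (no match yet)
Bit 2: prefix='101' -> emit 'a', reset
Bit 3: prefix='1' (no match yet)
Bit 4: prefix='10' (no match yet)
Bit 5: prefix='100' (no match yet)
Bit 6: prefix='1001' -> emit 'h', reset
Bit 7: prefix='1' (no match yet)
Bit 8: prefix='10' (no match yet)
Bit 9: prefix='100' (no match yet)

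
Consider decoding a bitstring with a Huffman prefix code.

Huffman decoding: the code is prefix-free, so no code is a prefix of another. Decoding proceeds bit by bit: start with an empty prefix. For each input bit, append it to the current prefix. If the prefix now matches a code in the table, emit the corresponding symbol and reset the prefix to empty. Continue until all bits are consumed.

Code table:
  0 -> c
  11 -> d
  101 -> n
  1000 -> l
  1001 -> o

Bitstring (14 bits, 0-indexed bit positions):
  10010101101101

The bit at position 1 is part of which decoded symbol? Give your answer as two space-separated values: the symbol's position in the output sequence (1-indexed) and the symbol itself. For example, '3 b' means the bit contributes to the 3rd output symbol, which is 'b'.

Bit 0: prefix='1' (no match yet)
Bit 1: prefix='10' (no match yet)
Bit 2: prefix='100' (no match yet)
Bit 3: prefix='1001' -> emit 'o', reset
Bit 4: prefix='0' -> emit 'c', reset
Bit 5: prefix='1' (no match yet)

Answer: 1 o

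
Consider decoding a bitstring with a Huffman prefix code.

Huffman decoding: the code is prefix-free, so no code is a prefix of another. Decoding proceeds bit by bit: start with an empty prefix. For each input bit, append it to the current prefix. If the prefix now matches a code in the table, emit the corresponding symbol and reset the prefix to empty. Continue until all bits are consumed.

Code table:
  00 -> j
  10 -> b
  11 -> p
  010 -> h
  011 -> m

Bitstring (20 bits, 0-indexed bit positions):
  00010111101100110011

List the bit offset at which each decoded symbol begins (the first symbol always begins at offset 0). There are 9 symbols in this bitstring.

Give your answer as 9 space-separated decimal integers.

Answer: 0 2 5 7 9 12 14 16 18

Derivation:
Bit 0: prefix='0' (no match yet)
Bit 1: prefix='00' -> emit 'j', reset
Bit 2: prefix='0' (no match yet)
Bit 3: prefix='01' (no match yet)
Bit 4: prefix='010' -> emit 'h', reset
Bit 5: prefix='1' (no match yet)
Bit 6: prefix='11' -> emit 'p', reset
Bit 7: prefix='1' (no match yet)
Bit 8: prefix='11' -> emit 'p', reset
Bit 9: prefix='0' (no match yet)
Bit 10: prefix='01' (no match yet)
Bit 11: prefix='011' -> emit 'm', reset
Bit 12: prefix='0' (no match yet)
Bit 13: prefix='00' -> emit 'j', reset
Bit 14: prefix='1' (no match yet)
Bit 15: prefix='11' -> emit 'p', reset
Bit 16: prefix='0' (no match yet)
Bit 17: prefix='00' -> emit 'j', reset
Bit 18: prefix='1' (no match yet)
Bit 19: prefix='11' -> emit 'p', reset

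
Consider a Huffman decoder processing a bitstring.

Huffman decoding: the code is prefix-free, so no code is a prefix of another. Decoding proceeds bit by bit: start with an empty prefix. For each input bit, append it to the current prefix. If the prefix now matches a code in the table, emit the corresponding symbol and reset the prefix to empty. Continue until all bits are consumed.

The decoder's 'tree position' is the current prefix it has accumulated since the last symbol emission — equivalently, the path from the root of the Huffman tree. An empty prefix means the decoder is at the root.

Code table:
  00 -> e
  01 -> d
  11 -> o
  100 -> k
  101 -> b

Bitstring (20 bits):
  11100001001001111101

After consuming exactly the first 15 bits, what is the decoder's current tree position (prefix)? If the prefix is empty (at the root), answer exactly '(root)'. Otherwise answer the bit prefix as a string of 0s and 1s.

Bit 0: prefix='1' (no match yet)
Bit 1: prefix='11' -> emit 'o', reset
Bit 2: prefix='1' (no match yet)
Bit 3: prefix='10' (no match yet)
Bit 4: prefix='100' -> emit 'k', reset
Bit 5: prefix='0' (no match yet)
Bit 6: prefix='00' -> emit 'e', reset
Bit 7: prefix='1' (no match yet)
Bit 8: prefix='10' (no match yet)
Bit 9: prefix='100' -> emit 'k', reset
Bit 10: prefix='1' (no match yet)
Bit 11: prefix='10' (no match yet)
Bit 12: prefix='100' -> emit 'k', reset
Bit 13: prefix='1' (no match yet)
Bit 14: prefix='11' -> emit 'o', reset

Answer: (root)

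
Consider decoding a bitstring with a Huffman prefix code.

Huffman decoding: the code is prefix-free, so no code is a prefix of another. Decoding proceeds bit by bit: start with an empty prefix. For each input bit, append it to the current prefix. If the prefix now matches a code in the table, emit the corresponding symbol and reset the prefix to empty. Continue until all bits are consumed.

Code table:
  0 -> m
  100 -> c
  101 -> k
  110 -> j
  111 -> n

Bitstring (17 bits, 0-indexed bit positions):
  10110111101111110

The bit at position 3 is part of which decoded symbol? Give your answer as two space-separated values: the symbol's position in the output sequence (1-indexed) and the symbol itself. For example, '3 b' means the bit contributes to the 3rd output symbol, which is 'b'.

Answer: 2 k

Derivation:
Bit 0: prefix='1' (no match yet)
Bit 1: prefix='10' (no match yet)
Bit 2: prefix='101' -> emit 'k', reset
Bit 3: prefix='1' (no match yet)
Bit 4: prefix='10' (no match yet)
Bit 5: prefix='101' -> emit 'k', reset
Bit 6: prefix='1' (no match yet)
Bit 7: prefix='11' (no match yet)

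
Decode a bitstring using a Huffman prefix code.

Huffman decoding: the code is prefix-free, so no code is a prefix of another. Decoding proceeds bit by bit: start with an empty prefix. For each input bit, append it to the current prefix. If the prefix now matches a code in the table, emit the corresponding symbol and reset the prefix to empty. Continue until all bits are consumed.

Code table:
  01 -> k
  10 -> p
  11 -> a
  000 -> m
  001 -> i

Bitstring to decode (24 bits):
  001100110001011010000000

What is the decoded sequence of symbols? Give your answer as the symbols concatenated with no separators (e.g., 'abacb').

Bit 0: prefix='0' (no match yet)
Bit 1: prefix='00' (no match yet)
Bit 2: prefix='001' -> emit 'i', reset
Bit 3: prefix='1' (no match yet)
Bit 4: prefix='10' -> emit 'p', reset
Bit 5: prefix='0' (no match yet)
Bit 6: prefix='01' -> emit 'k', reset
Bit 7: prefix='1' (no match yet)
Bit 8: prefix='10' -> emit 'p', reset
Bit 9: prefix='0' (no match yet)
Bit 10: prefix='00' (no match yet)
Bit 11: prefix='001' -> emit 'i', reset
Bit 12: prefix='0' (no match yet)
Bit 13: prefix='01' -> emit 'k', reset
Bit 14: prefix='1' (no match yet)
Bit 15: prefix='10' -> emit 'p', reset
Bit 16: prefix='1' (no match yet)
Bit 17: prefix='10' -> emit 'p', reset
Bit 18: prefix='0' (no match yet)
Bit 19: prefix='00' (no match yet)
Bit 20: prefix='000' -> emit 'm', reset
Bit 21: prefix='0' (no match yet)
Bit 22: prefix='00' (no match yet)
Bit 23: prefix='000' -> emit 'm', reset

Answer: ipkpikppmm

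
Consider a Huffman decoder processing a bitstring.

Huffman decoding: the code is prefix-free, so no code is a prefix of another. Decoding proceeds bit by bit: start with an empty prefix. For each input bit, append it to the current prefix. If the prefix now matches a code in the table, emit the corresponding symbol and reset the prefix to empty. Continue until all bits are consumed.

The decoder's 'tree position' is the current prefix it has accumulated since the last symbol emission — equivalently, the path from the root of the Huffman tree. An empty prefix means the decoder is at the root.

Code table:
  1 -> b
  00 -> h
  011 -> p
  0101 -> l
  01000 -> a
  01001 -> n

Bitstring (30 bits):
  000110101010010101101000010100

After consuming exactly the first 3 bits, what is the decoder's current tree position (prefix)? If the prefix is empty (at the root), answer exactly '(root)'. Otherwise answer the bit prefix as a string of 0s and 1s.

Bit 0: prefix='0' (no match yet)
Bit 1: prefix='00' -> emit 'h', reset
Bit 2: prefix='0' (no match yet)

Answer: 0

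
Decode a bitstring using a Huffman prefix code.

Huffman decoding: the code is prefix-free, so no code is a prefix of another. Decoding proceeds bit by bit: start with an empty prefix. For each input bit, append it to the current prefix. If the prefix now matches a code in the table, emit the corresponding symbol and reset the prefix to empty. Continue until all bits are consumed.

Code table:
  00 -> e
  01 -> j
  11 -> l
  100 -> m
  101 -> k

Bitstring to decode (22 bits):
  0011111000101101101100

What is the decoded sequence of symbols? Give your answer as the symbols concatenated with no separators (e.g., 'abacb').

Bit 0: prefix='0' (no match yet)
Bit 1: prefix='00' -> emit 'e', reset
Bit 2: prefix='1' (no match yet)
Bit 3: prefix='11' -> emit 'l', reset
Bit 4: prefix='1' (no match yet)
Bit 5: prefix='11' -> emit 'l', reset
Bit 6: prefix='1' (no match yet)
Bit 7: prefix='10' (no match yet)
Bit 8: prefix='100' -> emit 'm', reset
Bit 9: prefix='0' (no match yet)
Bit 10: prefix='01' -> emit 'j', reset
Bit 11: prefix='0' (no match yet)
Bit 12: prefix='01' -> emit 'j', reset
Bit 13: prefix='1' (no match yet)
Bit 14: prefix='10' (no match yet)
Bit 15: prefix='101' -> emit 'k', reset
Bit 16: prefix='1' (no match yet)
Bit 17: prefix='10' (no match yet)
Bit 18: prefix='101' -> emit 'k', reset
Bit 19: prefix='1' (no match yet)
Bit 20: prefix='10' (no match yet)
Bit 21: prefix='100' -> emit 'm', reset

Answer: ellmjjkkm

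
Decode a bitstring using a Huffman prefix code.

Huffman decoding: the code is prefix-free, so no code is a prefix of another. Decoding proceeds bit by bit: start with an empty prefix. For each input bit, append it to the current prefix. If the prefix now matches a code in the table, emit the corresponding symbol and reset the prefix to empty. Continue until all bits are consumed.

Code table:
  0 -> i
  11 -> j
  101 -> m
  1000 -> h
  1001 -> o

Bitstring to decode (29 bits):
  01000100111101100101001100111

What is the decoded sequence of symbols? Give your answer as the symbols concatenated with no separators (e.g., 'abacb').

Bit 0: prefix='0' -> emit 'i', reset
Bit 1: prefix='1' (no match yet)
Bit 2: prefix='10' (no match yet)
Bit 3: prefix='100' (no match yet)
Bit 4: prefix='1000' -> emit 'h', reset
Bit 5: prefix='1' (no match yet)
Bit 6: prefix='10' (no match yet)
Bit 7: prefix='100' (no match yet)
Bit 8: prefix='1001' -> emit 'o', reset
Bit 9: prefix='1' (no match yet)
Bit 10: prefix='11' -> emit 'j', reset
Bit 11: prefix='1' (no match yet)
Bit 12: prefix='10' (no match yet)
Bit 13: prefix='101' -> emit 'm', reset
Bit 14: prefix='1' (no match yet)
Bit 15: prefix='10' (no match yet)
Bit 16: prefix='100' (no match yet)
Bit 17: prefix='1001' -> emit 'o', reset
Bit 18: prefix='0' -> emit 'i', reset
Bit 19: prefix='1' (no match yet)
Bit 20: prefix='10' (no match yet)
Bit 21: prefix='100' (no match yet)
Bit 22: prefix='1001' -> emit 'o', reset
Bit 23: prefix='1' (no match yet)
Bit 24: prefix='10' (no match yet)
Bit 25: prefix='100' (no match yet)
Bit 26: prefix='1001' -> emit 'o', reset
Bit 27: prefix='1' (no match yet)
Bit 28: prefix='11' -> emit 'j', reset

Answer: ihojmoiooj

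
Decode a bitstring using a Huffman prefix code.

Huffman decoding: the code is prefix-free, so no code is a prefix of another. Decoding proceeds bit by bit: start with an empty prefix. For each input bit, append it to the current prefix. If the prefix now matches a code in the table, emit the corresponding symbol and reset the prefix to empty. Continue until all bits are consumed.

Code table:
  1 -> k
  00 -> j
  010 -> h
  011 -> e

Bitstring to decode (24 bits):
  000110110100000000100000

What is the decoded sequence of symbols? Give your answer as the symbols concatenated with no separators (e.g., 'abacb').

Answer: jeehjjjhjj

Derivation:
Bit 0: prefix='0' (no match yet)
Bit 1: prefix='00' -> emit 'j', reset
Bit 2: prefix='0' (no match yet)
Bit 3: prefix='01' (no match yet)
Bit 4: prefix='011' -> emit 'e', reset
Bit 5: prefix='0' (no match yet)
Bit 6: prefix='01' (no match yet)
Bit 7: prefix='011' -> emit 'e', reset
Bit 8: prefix='0' (no match yet)
Bit 9: prefix='01' (no match yet)
Bit 10: prefix='010' -> emit 'h', reset
Bit 11: prefix='0' (no match yet)
Bit 12: prefix='00' -> emit 'j', reset
Bit 13: prefix='0' (no match yet)
Bit 14: prefix='00' -> emit 'j', reset
Bit 15: prefix='0' (no match yet)
Bit 16: prefix='00' -> emit 'j', reset
Bit 17: prefix='0' (no match yet)
Bit 18: prefix='01' (no match yet)
Bit 19: prefix='010' -> emit 'h', reset
Bit 20: prefix='0' (no match yet)
Bit 21: prefix='00' -> emit 'j', reset
Bit 22: prefix='0' (no match yet)
Bit 23: prefix='00' -> emit 'j', reset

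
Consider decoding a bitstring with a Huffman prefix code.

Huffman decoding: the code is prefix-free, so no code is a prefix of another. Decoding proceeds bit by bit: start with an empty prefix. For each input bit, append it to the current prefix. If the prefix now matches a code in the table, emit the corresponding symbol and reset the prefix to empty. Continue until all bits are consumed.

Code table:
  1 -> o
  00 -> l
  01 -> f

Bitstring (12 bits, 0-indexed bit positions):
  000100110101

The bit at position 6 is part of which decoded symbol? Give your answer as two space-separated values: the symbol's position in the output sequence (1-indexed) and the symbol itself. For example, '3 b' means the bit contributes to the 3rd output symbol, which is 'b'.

Answer: 4 o

Derivation:
Bit 0: prefix='0' (no match yet)
Bit 1: prefix='00' -> emit 'l', reset
Bit 2: prefix='0' (no match yet)
Bit 3: prefix='01' -> emit 'f', reset
Bit 4: prefix='0' (no match yet)
Bit 5: prefix='00' -> emit 'l', reset
Bit 6: prefix='1' -> emit 'o', reset
Bit 7: prefix='1' -> emit 'o', reset
Bit 8: prefix='0' (no match yet)
Bit 9: prefix='01' -> emit 'f', reset
Bit 10: prefix='0' (no match yet)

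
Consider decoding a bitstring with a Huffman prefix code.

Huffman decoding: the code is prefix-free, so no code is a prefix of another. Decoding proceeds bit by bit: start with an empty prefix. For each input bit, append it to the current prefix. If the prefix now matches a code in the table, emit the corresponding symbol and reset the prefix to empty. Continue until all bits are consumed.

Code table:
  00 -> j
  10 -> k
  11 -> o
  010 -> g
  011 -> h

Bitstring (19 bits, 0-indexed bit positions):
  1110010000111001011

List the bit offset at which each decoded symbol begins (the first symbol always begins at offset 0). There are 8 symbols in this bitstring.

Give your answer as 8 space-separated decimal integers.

Answer: 0 2 4 7 9 12 14 17

Derivation:
Bit 0: prefix='1' (no match yet)
Bit 1: prefix='11' -> emit 'o', reset
Bit 2: prefix='1' (no match yet)
Bit 3: prefix='10' -> emit 'k', reset
Bit 4: prefix='0' (no match yet)
Bit 5: prefix='01' (no match yet)
Bit 6: prefix='010' -> emit 'g', reset
Bit 7: prefix='0' (no match yet)
Bit 8: prefix='00' -> emit 'j', reset
Bit 9: prefix='0' (no match yet)
Bit 10: prefix='01' (no match yet)
Bit 11: prefix='011' -> emit 'h', reset
Bit 12: prefix='1' (no match yet)
Bit 13: prefix='10' -> emit 'k', reset
Bit 14: prefix='0' (no match yet)
Bit 15: prefix='01' (no match yet)
Bit 16: prefix='010' -> emit 'g', reset
Bit 17: prefix='1' (no match yet)
Bit 18: prefix='11' -> emit 'o', reset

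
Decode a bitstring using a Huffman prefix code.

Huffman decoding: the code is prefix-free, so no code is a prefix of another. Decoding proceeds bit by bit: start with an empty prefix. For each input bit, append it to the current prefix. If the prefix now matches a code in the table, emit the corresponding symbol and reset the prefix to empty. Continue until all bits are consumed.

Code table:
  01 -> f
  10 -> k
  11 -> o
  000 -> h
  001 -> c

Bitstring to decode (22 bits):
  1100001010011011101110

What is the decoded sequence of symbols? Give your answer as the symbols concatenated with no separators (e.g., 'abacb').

Answer: ohffckokok

Derivation:
Bit 0: prefix='1' (no match yet)
Bit 1: prefix='11' -> emit 'o', reset
Bit 2: prefix='0' (no match yet)
Bit 3: prefix='00' (no match yet)
Bit 4: prefix='000' -> emit 'h', reset
Bit 5: prefix='0' (no match yet)
Bit 6: prefix='01' -> emit 'f', reset
Bit 7: prefix='0' (no match yet)
Bit 8: prefix='01' -> emit 'f', reset
Bit 9: prefix='0' (no match yet)
Bit 10: prefix='00' (no match yet)
Bit 11: prefix='001' -> emit 'c', reset
Bit 12: prefix='1' (no match yet)
Bit 13: prefix='10' -> emit 'k', reset
Bit 14: prefix='1' (no match yet)
Bit 15: prefix='11' -> emit 'o', reset
Bit 16: prefix='1' (no match yet)
Bit 17: prefix='10' -> emit 'k', reset
Bit 18: prefix='1' (no match yet)
Bit 19: prefix='11' -> emit 'o', reset
Bit 20: prefix='1' (no match yet)
Bit 21: prefix='10' -> emit 'k', reset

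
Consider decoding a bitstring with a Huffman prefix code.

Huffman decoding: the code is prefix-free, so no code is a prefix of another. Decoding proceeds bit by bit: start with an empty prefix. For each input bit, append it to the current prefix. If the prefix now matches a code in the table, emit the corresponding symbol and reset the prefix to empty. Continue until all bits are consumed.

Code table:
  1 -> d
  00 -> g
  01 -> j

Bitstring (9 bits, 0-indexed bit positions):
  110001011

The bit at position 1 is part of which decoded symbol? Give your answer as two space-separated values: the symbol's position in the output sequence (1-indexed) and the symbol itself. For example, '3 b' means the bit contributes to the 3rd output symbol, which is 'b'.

Bit 0: prefix='1' -> emit 'd', reset
Bit 1: prefix='1' -> emit 'd', reset
Bit 2: prefix='0' (no match yet)
Bit 3: prefix='00' -> emit 'g', reset
Bit 4: prefix='0' (no match yet)
Bit 5: prefix='01' -> emit 'j', reset

Answer: 2 d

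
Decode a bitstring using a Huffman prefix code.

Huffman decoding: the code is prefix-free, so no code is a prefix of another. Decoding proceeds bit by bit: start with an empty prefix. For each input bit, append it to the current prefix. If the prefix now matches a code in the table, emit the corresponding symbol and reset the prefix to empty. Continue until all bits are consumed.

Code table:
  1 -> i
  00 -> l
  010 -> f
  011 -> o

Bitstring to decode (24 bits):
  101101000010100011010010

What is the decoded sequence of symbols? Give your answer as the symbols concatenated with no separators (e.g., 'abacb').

Answer: ioflfiloff

Derivation:
Bit 0: prefix='1' -> emit 'i', reset
Bit 1: prefix='0' (no match yet)
Bit 2: prefix='01' (no match yet)
Bit 3: prefix='011' -> emit 'o', reset
Bit 4: prefix='0' (no match yet)
Bit 5: prefix='01' (no match yet)
Bit 6: prefix='010' -> emit 'f', reset
Bit 7: prefix='0' (no match yet)
Bit 8: prefix='00' -> emit 'l', reset
Bit 9: prefix='0' (no match yet)
Bit 10: prefix='01' (no match yet)
Bit 11: prefix='010' -> emit 'f', reset
Bit 12: prefix='1' -> emit 'i', reset
Bit 13: prefix='0' (no match yet)
Bit 14: prefix='00' -> emit 'l', reset
Bit 15: prefix='0' (no match yet)
Bit 16: prefix='01' (no match yet)
Bit 17: prefix='011' -> emit 'o', reset
Bit 18: prefix='0' (no match yet)
Bit 19: prefix='01' (no match yet)
Bit 20: prefix='010' -> emit 'f', reset
Bit 21: prefix='0' (no match yet)
Bit 22: prefix='01' (no match yet)
Bit 23: prefix='010' -> emit 'f', reset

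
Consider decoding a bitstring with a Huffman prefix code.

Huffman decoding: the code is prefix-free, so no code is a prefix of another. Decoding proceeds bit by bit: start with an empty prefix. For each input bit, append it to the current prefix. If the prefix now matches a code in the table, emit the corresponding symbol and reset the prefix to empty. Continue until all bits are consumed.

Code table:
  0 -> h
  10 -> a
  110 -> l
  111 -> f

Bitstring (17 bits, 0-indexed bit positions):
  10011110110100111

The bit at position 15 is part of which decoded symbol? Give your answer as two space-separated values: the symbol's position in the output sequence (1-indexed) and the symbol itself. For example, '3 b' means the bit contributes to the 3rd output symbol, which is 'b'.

Answer: 8 f

Derivation:
Bit 0: prefix='1' (no match yet)
Bit 1: prefix='10' -> emit 'a', reset
Bit 2: prefix='0' -> emit 'h', reset
Bit 3: prefix='1' (no match yet)
Bit 4: prefix='11' (no match yet)
Bit 5: prefix='111' -> emit 'f', reset
Bit 6: prefix='1' (no match yet)
Bit 7: prefix='10' -> emit 'a', reset
Bit 8: prefix='1' (no match yet)
Bit 9: prefix='11' (no match yet)
Bit 10: prefix='110' -> emit 'l', reset
Bit 11: prefix='1' (no match yet)
Bit 12: prefix='10' -> emit 'a', reset
Bit 13: prefix='0' -> emit 'h', reset
Bit 14: prefix='1' (no match yet)
Bit 15: prefix='11' (no match yet)
Bit 16: prefix='111' -> emit 'f', reset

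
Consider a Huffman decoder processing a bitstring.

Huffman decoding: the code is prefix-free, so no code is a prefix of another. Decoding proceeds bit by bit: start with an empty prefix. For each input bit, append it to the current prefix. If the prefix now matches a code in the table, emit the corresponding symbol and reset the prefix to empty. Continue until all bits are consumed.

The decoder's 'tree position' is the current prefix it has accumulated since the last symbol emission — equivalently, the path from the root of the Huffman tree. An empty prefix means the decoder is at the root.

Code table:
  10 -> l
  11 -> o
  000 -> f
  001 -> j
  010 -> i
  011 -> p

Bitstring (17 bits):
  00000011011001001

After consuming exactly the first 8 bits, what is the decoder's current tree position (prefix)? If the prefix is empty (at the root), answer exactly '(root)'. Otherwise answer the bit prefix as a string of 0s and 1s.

Bit 0: prefix='0' (no match yet)
Bit 1: prefix='00' (no match yet)
Bit 2: prefix='000' -> emit 'f', reset
Bit 3: prefix='0' (no match yet)
Bit 4: prefix='00' (no match yet)
Bit 5: prefix='000' -> emit 'f', reset
Bit 6: prefix='1' (no match yet)
Bit 7: prefix='11' -> emit 'o', reset

Answer: (root)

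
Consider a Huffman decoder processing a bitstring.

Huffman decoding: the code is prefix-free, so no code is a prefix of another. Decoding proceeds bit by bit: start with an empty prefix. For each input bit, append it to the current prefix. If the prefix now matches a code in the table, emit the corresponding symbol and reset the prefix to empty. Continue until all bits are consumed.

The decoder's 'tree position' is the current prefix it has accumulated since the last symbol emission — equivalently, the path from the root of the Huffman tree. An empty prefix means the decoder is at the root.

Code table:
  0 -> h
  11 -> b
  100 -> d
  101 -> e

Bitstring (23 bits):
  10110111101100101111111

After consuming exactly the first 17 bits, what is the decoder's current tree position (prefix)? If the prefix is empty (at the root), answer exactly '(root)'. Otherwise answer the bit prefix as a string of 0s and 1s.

Bit 0: prefix='1' (no match yet)
Bit 1: prefix='10' (no match yet)
Bit 2: prefix='101' -> emit 'e', reset
Bit 3: prefix='1' (no match yet)
Bit 4: prefix='10' (no match yet)
Bit 5: prefix='101' -> emit 'e', reset
Bit 6: prefix='1' (no match yet)
Bit 7: prefix='11' -> emit 'b', reset
Bit 8: prefix='1' (no match yet)
Bit 9: prefix='10' (no match yet)
Bit 10: prefix='101' -> emit 'e', reset
Bit 11: prefix='1' (no match yet)
Bit 12: prefix='10' (no match yet)
Bit 13: prefix='100' -> emit 'd', reset
Bit 14: prefix='1' (no match yet)
Bit 15: prefix='10' (no match yet)
Bit 16: prefix='101' -> emit 'e', reset

Answer: (root)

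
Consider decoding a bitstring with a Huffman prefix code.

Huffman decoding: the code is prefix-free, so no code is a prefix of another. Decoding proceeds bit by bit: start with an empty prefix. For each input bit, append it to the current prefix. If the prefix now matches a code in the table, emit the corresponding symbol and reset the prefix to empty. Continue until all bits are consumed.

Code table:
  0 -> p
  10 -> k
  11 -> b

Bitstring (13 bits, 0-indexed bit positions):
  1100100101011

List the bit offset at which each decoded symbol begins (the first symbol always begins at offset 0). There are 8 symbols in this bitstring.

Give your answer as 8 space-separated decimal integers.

Answer: 0 2 3 4 6 7 9 11

Derivation:
Bit 0: prefix='1' (no match yet)
Bit 1: prefix='11' -> emit 'b', reset
Bit 2: prefix='0' -> emit 'p', reset
Bit 3: prefix='0' -> emit 'p', reset
Bit 4: prefix='1' (no match yet)
Bit 5: prefix='10' -> emit 'k', reset
Bit 6: prefix='0' -> emit 'p', reset
Bit 7: prefix='1' (no match yet)
Bit 8: prefix='10' -> emit 'k', reset
Bit 9: prefix='1' (no match yet)
Bit 10: prefix='10' -> emit 'k', reset
Bit 11: prefix='1' (no match yet)
Bit 12: prefix='11' -> emit 'b', reset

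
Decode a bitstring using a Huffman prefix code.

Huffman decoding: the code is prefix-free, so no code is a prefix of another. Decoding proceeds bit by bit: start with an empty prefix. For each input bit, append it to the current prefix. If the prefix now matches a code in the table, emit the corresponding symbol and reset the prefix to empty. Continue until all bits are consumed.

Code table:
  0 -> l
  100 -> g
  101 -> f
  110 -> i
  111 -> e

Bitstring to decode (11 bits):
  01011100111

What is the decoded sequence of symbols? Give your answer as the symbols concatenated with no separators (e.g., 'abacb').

Bit 0: prefix='0' -> emit 'l', reset
Bit 1: prefix='1' (no match yet)
Bit 2: prefix='10' (no match yet)
Bit 3: prefix='101' -> emit 'f', reset
Bit 4: prefix='1' (no match yet)
Bit 5: prefix='11' (no match yet)
Bit 6: prefix='110' -> emit 'i', reset
Bit 7: prefix='0' -> emit 'l', reset
Bit 8: prefix='1' (no match yet)
Bit 9: prefix='11' (no match yet)
Bit 10: prefix='111' -> emit 'e', reset

Answer: lfile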